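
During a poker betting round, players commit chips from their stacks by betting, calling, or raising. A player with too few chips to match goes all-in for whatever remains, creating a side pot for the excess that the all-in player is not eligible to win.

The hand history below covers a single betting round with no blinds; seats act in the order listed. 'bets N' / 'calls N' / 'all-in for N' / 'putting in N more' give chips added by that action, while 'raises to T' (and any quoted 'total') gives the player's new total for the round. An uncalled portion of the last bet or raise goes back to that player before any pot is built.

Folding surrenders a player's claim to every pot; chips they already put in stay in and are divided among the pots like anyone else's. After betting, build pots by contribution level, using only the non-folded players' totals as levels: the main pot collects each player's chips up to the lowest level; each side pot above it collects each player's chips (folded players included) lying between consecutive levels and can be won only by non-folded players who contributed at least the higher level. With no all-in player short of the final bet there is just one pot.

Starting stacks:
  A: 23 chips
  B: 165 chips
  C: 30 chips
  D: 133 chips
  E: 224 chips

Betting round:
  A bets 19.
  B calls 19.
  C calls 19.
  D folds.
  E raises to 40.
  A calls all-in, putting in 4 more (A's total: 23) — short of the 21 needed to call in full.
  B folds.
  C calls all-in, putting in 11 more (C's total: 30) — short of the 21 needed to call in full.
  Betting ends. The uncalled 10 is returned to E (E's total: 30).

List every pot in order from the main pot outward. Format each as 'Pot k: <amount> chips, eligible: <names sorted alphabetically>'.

Contributions (after 10 returned to E): A=23, B=19, C=30, E=30
Folded: B, D
Pot levels (distinct totals of non-folded players): 23, 30
Layer 1-23: A 23 + B 19 + C 23 + E 23 = 88 chips; eligible A, C, E
Layer 24-30: 7 each from C, E = 7*2 = 14 chips; eligible C, E

Pot 1: 88 chips, eligible: A, C, E
Pot 2: 14 chips, eligible: C, E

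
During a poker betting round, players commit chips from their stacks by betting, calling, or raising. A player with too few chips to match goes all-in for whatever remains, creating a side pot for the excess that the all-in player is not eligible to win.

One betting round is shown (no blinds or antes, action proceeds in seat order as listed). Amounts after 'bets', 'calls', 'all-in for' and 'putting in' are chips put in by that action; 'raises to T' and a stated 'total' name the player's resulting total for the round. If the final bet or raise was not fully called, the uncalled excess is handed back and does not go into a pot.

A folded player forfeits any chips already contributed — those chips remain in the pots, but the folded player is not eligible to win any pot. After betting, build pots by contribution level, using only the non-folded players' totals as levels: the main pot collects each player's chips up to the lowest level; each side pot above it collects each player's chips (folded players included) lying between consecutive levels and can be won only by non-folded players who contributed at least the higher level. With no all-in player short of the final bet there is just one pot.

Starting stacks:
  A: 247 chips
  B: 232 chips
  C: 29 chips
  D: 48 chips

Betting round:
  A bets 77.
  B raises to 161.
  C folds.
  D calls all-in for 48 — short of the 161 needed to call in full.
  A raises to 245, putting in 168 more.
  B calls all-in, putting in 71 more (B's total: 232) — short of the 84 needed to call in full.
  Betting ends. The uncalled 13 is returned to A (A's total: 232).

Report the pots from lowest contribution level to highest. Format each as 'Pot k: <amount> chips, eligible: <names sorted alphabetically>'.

Pot 1: 144 chips, eligible: A, B, D
Pot 2: 368 chips, eligible: A, B

Derivation:
Contributions (after 13 returned to A): A=232, B=232, D=48
Folded: C
Pot levels (distinct totals of non-folded players): 48, 232
Layer 1-48: 48 each from A, B, D = 48*3 = 144 chips; eligible A, B, D
Layer 49-232: 184 each from A, B = 184*2 = 368 chips; eligible A, B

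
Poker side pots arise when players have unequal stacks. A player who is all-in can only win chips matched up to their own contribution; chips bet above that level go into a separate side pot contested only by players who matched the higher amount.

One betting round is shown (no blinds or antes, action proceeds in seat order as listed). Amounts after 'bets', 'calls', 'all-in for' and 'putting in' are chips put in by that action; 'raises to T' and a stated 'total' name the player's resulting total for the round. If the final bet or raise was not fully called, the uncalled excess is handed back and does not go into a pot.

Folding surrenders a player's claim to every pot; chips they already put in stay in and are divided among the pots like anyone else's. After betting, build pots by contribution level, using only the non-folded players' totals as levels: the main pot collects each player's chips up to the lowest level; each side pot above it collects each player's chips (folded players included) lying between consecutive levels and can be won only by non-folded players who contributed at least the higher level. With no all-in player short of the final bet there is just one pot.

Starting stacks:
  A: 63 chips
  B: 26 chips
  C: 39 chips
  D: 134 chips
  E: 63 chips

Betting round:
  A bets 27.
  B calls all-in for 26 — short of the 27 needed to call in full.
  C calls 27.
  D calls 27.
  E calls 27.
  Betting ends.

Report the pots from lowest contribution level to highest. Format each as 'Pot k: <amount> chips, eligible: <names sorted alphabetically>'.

Pot 1: 130 chips, eligible: A, B, C, D, E
Pot 2: 4 chips, eligible: A, C, D, E

Derivation:
Contributions: A=27, B=26, C=27, D=27, E=27
Pot levels (distinct totals of non-folded players): 26, 27
Layer 1-26: 26 each from A, B, C, D, E = 26*5 = 130 chips; eligible A, B, C, D, E
Layer 27-27: 1 each from A, C, D, E = 1*4 = 4 chips; eligible A, C, D, E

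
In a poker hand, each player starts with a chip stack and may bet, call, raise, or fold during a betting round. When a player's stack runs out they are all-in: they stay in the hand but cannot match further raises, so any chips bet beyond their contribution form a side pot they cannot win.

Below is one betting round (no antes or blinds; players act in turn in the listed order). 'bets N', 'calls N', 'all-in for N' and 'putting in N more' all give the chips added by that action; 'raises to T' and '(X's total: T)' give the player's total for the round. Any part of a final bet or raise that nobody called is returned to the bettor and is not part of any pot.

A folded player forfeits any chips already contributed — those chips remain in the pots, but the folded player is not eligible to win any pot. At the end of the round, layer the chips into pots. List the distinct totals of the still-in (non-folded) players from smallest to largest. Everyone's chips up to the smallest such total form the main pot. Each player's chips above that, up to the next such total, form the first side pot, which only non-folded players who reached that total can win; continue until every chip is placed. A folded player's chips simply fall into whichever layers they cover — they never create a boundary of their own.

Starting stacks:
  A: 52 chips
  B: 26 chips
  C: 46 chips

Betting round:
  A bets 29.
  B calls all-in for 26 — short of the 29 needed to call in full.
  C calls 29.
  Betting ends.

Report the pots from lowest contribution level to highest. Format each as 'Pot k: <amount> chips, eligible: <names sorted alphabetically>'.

Contributions: A=29, B=26, C=29
Pot levels (distinct totals of non-folded players): 26, 29
Layer 1-26: 26 each from A, B, C = 26*3 = 78 chips; eligible A, B, C
Layer 27-29: 3 each from A, C = 3*2 = 6 chips; eligible A, C

Pot 1: 78 chips, eligible: A, B, C
Pot 2: 6 chips, eligible: A, C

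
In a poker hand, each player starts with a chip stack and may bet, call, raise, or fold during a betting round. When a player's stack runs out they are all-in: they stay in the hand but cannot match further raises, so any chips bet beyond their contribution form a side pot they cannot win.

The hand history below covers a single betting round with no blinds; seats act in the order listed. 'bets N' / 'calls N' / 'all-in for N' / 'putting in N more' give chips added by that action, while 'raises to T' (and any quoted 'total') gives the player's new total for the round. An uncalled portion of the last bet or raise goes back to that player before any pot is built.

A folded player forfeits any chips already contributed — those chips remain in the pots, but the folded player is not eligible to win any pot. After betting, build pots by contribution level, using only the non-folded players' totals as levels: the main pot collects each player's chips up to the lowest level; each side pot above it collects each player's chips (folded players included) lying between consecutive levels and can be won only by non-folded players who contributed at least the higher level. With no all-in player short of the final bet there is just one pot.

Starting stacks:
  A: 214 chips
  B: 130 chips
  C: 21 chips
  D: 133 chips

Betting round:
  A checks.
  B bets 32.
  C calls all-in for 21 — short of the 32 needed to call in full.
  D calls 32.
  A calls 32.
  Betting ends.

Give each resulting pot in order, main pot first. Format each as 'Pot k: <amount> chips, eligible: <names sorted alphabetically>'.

Contributions: A=32, B=32, C=21, D=32
Pot levels (distinct totals of non-folded players): 21, 32
Layer 1-21: 21 each from A, B, C, D = 21*4 = 84 chips; eligible A, B, C, D
Layer 22-32: 11 each from A, B, D = 11*3 = 33 chips; eligible A, B, D

Pot 1: 84 chips, eligible: A, B, C, D
Pot 2: 33 chips, eligible: A, B, D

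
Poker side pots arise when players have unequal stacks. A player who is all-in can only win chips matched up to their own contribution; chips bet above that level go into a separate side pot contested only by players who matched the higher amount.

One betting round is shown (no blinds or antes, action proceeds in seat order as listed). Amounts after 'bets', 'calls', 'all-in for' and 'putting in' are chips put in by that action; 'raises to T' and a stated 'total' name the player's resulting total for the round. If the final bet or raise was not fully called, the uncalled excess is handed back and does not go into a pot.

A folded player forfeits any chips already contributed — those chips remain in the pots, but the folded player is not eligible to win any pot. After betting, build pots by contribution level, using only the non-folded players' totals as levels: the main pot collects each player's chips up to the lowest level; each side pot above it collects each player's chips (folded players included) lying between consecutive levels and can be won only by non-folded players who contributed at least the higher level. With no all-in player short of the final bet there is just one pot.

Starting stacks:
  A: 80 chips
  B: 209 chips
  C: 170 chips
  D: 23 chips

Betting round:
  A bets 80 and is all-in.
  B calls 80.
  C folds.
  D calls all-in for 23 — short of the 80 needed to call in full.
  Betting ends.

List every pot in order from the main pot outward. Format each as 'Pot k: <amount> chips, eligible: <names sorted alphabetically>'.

Pot 1: 69 chips, eligible: A, B, D
Pot 2: 114 chips, eligible: A, B

Derivation:
Contributions: A=80, B=80, D=23
Folded: C
Pot levels (distinct totals of non-folded players): 23, 80
Layer 1-23: 23 each from A, B, D = 23*3 = 69 chips; eligible A, B, D
Layer 24-80: 57 each from A, B = 57*2 = 114 chips; eligible A, B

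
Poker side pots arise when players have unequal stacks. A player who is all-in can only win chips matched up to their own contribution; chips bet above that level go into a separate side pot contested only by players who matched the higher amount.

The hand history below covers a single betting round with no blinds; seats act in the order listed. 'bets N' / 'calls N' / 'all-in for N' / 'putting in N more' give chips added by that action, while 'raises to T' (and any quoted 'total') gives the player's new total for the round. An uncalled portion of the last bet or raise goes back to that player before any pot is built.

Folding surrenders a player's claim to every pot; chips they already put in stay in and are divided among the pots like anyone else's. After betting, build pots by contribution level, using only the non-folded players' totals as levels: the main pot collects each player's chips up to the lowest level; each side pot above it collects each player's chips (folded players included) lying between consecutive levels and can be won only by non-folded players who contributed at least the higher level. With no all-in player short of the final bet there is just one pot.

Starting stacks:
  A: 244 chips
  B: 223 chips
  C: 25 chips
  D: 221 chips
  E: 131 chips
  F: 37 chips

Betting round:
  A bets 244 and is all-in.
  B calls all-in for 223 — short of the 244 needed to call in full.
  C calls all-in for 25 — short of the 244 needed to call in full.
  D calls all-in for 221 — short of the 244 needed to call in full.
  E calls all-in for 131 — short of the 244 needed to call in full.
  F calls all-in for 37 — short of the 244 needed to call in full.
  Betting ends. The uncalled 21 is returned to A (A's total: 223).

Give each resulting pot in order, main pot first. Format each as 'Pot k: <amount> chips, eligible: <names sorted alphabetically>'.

Contributions (after 21 returned to A): A=223, B=223, C=25, D=221, E=131, F=37
Pot levels (distinct totals of non-folded players): 25, 37, 131, 221, 223
Layer 1-25: 25 each from A, B, C, D, E, F = 25*6 = 150 chips; eligible A, B, C, D, E, F
Layer 26-37: 12 each from A, B, D, E, F = 12*5 = 60 chips; eligible A, B, D, E, F
Layer 38-131: 94 each from A, B, D, E = 94*4 = 376 chips; eligible A, B, D, E
Layer 132-221: 90 each from A, B, D = 90*3 = 270 chips; eligible A, B, D
Layer 222-223: 2 each from A, B = 2*2 = 4 chips; eligible A, B

Pot 1: 150 chips, eligible: A, B, C, D, E, F
Pot 2: 60 chips, eligible: A, B, D, E, F
Pot 3: 376 chips, eligible: A, B, D, E
Pot 4: 270 chips, eligible: A, B, D
Pot 5: 4 chips, eligible: A, B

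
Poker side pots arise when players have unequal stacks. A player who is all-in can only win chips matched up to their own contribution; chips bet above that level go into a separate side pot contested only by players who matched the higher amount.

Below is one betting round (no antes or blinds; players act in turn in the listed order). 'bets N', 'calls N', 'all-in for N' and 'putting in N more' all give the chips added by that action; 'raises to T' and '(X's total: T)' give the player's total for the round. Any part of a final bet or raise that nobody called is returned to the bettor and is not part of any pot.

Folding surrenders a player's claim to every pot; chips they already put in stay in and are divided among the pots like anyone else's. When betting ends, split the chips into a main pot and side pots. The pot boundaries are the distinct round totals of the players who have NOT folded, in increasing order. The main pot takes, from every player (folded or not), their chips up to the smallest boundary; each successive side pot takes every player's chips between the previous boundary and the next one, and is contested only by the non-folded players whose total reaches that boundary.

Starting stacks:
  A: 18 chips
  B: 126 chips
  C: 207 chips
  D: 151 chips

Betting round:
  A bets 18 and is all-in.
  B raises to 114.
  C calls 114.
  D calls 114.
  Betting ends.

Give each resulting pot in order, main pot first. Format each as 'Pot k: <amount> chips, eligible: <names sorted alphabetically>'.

Pot 1: 72 chips, eligible: A, B, C, D
Pot 2: 288 chips, eligible: B, C, D

Derivation:
Contributions: A=18, B=114, C=114, D=114
Pot levels (distinct totals of non-folded players): 18, 114
Layer 1-18: 18 each from A, B, C, D = 18*4 = 72 chips; eligible A, B, C, D
Layer 19-114: 96 each from B, C, D = 96*3 = 288 chips; eligible B, C, D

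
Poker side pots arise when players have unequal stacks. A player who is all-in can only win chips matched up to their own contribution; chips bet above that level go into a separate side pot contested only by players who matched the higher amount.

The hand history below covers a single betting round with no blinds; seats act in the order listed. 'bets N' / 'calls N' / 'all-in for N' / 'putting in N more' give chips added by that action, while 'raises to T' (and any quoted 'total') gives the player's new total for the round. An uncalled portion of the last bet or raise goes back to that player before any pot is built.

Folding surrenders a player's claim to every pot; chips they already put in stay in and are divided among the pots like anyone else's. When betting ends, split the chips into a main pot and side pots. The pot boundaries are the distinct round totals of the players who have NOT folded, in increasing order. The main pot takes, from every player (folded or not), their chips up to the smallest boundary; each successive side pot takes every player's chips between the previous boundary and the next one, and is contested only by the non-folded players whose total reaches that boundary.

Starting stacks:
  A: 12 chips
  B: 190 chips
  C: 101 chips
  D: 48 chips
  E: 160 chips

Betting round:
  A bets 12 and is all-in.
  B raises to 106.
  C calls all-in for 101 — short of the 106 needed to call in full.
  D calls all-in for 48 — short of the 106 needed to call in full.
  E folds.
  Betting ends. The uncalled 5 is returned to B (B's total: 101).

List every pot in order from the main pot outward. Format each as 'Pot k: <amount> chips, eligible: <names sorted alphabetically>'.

Contributions (after 5 returned to B): A=12, B=101, C=101, D=48
Folded: E
Pot levels (distinct totals of non-folded players): 12, 48, 101
Layer 1-12: 12 each from A, B, C, D = 12*4 = 48 chips; eligible A, B, C, D
Layer 13-48: 36 each from B, C, D = 36*3 = 108 chips; eligible B, C, D
Layer 49-101: 53 each from B, C = 53*2 = 106 chips; eligible B, C

Pot 1: 48 chips, eligible: A, B, C, D
Pot 2: 108 chips, eligible: B, C, D
Pot 3: 106 chips, eligible: B, C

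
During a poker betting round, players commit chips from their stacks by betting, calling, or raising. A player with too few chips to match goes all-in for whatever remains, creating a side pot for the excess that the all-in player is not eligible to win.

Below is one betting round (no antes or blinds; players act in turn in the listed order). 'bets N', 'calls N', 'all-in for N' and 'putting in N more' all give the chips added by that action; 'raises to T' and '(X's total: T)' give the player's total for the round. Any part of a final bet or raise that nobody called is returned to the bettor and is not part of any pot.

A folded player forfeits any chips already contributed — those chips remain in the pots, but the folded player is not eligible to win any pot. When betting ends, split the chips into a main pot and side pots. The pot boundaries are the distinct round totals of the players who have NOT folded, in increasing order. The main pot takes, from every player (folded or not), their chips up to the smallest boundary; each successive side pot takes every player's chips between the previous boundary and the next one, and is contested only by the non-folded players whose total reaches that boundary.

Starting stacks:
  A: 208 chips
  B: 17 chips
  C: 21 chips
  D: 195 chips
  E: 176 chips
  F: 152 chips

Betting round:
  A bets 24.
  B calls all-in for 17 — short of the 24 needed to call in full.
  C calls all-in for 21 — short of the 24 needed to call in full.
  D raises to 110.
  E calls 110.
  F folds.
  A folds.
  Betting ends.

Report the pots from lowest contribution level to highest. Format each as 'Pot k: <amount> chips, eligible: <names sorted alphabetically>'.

Contributions: A=24, B=17, C=21, D=110, E=110
Folded: A, F
Pot levels (distinct totals of non-folded players): 17, 21, 110
Layer 1-17: 17 each from A, B, C, D, E = 17*5 = 85 chips; eligible B, C, D, E
Layer 18-21: 4 each from A, C, D, E = 4*4 = 16 chips; eligible C, D, E
Layer 22-110: A 3 + D 89 + E 89 = 181 chips; eligible D, E

Pot 1: 85 chips, eligible: B, C, D, E
Pot 2: 16 chips, eligible: C, D, E
Pot 3: 181 chips, eligible: D, E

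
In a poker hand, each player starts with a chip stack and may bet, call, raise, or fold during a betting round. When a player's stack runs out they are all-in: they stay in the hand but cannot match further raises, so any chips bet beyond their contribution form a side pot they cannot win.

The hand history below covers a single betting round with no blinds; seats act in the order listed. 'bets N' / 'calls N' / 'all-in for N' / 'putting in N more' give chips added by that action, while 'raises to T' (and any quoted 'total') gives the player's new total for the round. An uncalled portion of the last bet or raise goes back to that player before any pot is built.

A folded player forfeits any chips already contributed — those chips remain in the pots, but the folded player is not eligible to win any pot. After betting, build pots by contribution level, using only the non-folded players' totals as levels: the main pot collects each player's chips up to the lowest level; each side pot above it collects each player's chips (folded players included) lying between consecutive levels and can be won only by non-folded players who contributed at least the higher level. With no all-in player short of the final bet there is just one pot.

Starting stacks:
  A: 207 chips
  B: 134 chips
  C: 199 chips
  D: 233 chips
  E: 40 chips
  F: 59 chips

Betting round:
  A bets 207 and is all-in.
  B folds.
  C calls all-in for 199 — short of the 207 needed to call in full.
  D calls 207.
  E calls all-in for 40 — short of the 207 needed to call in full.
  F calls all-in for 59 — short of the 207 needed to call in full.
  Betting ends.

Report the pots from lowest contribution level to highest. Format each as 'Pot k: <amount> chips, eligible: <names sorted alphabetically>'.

Pot 1: 200 chips, eligible: A, C, D, E, F
Pot 2: 76 chips, eligible: A, C, D, F
Pot 3: 420 chips, eligible: A, C, D
Pot 4: 16 chips, eligible: A, D

Derivation:
Contributions: A=207, C=199, D=207, E=40, F=59
Folded: B
Pot levels (distinct totals of non-folded players): 40, 59, 199, 207
Layer 1-40: 40 each from A, C, D, E, F = 40*5 = 200 chips; eligible A, C, D, E, F
Layer 41-59: 19 each from A, C, D, F = 19*4 = 76 chips; eligible A, C, D, F
Layer 60-199: 140 each from A, C, D = 140*3 = 420 chips; eligible A, C, D
Layer 200-207: 8 each from A, D = 8*2 = 16 chips; eligible A, D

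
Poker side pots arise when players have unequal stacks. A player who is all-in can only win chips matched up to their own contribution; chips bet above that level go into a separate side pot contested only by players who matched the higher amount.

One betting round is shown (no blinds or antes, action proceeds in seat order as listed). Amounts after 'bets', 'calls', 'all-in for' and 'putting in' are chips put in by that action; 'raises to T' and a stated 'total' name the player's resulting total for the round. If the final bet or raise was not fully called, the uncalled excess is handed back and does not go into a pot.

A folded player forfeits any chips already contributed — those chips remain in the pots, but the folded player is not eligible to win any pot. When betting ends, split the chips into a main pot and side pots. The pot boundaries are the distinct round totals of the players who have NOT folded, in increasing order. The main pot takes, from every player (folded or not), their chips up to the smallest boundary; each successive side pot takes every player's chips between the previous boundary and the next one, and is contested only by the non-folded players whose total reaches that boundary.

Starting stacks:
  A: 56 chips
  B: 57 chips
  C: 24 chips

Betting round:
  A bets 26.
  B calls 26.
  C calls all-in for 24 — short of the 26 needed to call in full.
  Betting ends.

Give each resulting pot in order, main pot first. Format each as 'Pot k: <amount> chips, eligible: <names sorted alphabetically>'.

Pot 1: 72 chips, eligible: A, B, C
Pot 2: 4 chips, eligible: A, B

Derivation:
Contributions: A=26, B=26, C=24
Pot levels (distinct totals of non-folded players): 24, 26
Layer 1-24: 24 each from A, B, C = 24*3 = 72 chips; eligible A, B, C
Layer 25-26: 2 each from A, B = 2*2 = 4 chips; eligible A, B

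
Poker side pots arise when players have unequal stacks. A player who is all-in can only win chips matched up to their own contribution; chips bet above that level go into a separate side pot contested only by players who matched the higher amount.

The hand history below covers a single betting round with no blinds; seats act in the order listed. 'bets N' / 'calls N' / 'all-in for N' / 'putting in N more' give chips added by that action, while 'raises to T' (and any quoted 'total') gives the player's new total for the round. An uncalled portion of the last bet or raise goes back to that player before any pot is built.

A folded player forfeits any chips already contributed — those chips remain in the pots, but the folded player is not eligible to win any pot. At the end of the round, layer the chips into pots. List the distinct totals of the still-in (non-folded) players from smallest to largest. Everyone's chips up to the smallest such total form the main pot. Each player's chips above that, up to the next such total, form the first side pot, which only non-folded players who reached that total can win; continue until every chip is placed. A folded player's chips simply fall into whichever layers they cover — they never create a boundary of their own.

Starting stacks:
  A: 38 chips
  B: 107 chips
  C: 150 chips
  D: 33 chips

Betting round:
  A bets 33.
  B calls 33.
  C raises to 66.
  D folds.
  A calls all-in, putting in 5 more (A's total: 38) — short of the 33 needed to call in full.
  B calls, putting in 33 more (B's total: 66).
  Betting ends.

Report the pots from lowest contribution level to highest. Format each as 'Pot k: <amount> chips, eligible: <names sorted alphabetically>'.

Pot 1: 114 chips, eligible: A, B, C
Pot 2: 56 chips, eligible: B, C

Derivation:
Contributions: A=38, B=66, C=66
Folded: D
Pot levels (distinct totals of non-folded players): 38, 66
Layer 1-38: 38 each from A, B, C = 38*3 = 114 chips; eligible A, B, C
Layer 39-66: 28 each from B, C = 28*2 = 56 chips; eligible B, C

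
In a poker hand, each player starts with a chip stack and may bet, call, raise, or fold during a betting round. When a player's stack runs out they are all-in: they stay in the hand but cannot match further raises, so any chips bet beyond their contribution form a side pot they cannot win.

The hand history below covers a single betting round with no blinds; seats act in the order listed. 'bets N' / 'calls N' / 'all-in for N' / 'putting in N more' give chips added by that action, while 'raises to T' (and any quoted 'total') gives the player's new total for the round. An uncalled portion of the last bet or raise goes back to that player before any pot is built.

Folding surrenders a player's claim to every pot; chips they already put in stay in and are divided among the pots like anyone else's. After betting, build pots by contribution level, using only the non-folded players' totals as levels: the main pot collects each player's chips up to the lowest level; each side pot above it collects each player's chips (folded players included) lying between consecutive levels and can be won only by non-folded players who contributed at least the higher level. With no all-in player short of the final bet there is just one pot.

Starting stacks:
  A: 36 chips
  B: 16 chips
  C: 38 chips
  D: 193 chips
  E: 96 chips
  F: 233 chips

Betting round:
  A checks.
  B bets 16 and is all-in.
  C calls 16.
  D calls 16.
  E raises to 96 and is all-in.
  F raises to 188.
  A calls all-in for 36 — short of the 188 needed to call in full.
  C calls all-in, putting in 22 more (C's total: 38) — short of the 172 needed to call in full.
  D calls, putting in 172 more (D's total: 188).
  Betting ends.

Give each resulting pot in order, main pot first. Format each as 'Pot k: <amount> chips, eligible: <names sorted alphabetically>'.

Contributions: A=36, B=16, C=38, D=188, E=96, F=188
Pot levels (distinct totals of non-folded players): 16, 36, 38, 96, 188
Layer 1-16: 16 each from A, B, C, D, E, F = 16*6 = 96 chips; eligible A, B, C, D, E, F
Layer 17-36: 20 each from A, C, D, E, F = 20*5 = 100 chips; eligible A, C, D, E, F
Layer 37-38: 2 each from C, D, E, F = 2*4 = 8 chips; eligible C, D, E, F
Layer 39-96: 58 each from D, E, F = 58*3 = 174 chips; eligible D, E, F
Layer 97-188: 92 each from D, F = 92*2 = 184 chips; eligible D, F

Pot 1: 96 chips, eligible: A, B, C, D, E, F
Pot 2: 100 chips, eligible: A, C, D, E, F
Pot 3: 8 chips, eligible: C, D, E, F
Pot 4: 174 chips, eligible: D, E, F
Pot 5: 184 chips, eligible: D, F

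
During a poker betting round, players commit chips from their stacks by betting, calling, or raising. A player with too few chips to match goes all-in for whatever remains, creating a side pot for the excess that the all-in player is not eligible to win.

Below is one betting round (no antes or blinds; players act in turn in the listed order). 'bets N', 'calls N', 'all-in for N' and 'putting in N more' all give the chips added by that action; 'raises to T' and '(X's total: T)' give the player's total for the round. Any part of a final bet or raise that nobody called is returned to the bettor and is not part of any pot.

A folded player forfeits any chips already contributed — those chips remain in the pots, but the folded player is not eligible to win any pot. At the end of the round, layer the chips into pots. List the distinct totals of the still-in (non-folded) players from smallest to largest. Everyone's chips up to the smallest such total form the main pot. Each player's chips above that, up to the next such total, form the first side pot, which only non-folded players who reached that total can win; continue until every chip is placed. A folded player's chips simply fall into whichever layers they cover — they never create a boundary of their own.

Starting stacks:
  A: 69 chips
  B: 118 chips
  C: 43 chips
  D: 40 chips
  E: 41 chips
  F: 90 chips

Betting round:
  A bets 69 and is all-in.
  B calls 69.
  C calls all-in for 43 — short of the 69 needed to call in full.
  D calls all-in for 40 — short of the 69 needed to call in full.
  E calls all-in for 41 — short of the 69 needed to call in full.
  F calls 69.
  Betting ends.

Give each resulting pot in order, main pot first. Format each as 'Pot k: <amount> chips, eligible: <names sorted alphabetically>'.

Pot 1: 240 chips, eligible: A, B, C, D, E, F
Pot 2: 5 chips, eligible: A, B, C, E, F
Pot 3: 8 chips, eligible: A, B, C, F
Pot 4: 78 chips, eligible: A, B, F

Derivation:
Contributions: A=69, B=69, C=43, D=40, E=41, F=69
Pot levels (distinct totals of non-folded players): 40, 41, 43, 69
Layer 1-40: 40 each from A, B, C, D, E, F = 40*6 = 240 chips; eligible A, B, C, D, E, F
Layer 41-41: 1 each from A, B, C, E, F = 1*5 = 5 chips; eligible A, B, C, E, F
Layer 42-43: 2 each from A, B, C, F = 2*4 = 8 chips; eligible A, B, C, F
Layer 44-69: 26 each from A, B, F = 26*3 = 78 chips; eligible A, B, F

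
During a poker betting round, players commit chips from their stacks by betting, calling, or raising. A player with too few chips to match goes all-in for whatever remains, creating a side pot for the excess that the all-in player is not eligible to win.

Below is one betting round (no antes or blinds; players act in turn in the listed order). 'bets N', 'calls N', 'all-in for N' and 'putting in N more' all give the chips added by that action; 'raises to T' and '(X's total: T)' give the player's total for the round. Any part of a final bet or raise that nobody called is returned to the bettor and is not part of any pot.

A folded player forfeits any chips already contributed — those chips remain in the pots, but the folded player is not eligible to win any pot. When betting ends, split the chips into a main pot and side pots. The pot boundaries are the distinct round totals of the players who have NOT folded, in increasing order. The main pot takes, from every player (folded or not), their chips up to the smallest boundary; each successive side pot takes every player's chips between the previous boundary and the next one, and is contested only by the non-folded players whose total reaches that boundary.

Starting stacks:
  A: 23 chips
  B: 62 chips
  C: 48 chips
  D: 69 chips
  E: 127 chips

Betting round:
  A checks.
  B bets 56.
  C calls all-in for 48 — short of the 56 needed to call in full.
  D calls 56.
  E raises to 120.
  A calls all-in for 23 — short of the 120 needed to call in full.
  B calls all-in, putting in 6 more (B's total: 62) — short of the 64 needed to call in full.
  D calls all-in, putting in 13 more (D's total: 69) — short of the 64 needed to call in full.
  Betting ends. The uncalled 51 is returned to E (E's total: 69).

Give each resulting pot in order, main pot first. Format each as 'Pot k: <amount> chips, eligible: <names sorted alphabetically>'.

Contributions (after 51 returned to E): A=23, B=62, C=48, D=69, E=69
Pot levels (distinct totals of non-folded players): 23, 48, 62, 69
Layer 1-23: 23 each from A, B, C, D, E = 23*5 = 115 chips; eligible A, B, C, D, E
Layer 24-48: 25 each from B, C, D, E = 25*4 = 100 chips; eligible B, C, D, E
Layer 49-62: 14 each from B, D, E = 14*3 = 42 chips; eligible B, D, E
Layer 63-69: 7 each from D, E = 7*2 = 14 chips; eligible D, E

Pot 1: 115 chips, eligible: A, B, C, D, E
Pot 2: 100 chips, eligible: B, C, D, E
Pot 3: 42 chips, eligible: B, D, E
Pot 4: 14 chips, eligible: D, E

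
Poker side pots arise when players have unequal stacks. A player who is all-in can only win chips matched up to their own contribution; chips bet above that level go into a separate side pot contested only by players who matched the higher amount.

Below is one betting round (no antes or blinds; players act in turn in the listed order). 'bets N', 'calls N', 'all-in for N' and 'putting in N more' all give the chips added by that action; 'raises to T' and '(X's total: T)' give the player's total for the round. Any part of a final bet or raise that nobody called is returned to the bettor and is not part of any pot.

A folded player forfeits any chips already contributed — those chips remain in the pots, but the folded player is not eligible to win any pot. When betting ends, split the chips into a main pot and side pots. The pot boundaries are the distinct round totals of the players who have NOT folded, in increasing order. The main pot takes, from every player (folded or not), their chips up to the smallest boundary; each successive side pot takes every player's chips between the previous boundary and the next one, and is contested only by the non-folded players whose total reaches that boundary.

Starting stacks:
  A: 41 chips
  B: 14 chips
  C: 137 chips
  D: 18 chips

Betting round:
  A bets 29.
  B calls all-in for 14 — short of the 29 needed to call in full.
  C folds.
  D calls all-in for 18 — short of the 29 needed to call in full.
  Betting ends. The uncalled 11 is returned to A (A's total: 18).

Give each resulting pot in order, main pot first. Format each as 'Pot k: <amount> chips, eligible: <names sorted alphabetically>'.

Pot 1: 42 chips, eligible: A, B, D
Pot 2: 8 chips, eligible: A, D

Derivation:
Contributions (after 11 returned to A): A=18, B=14, D=18
Folded: C
Pot levels (distinct totals of non-folded players): 14, 18
Layer 1-14: 14 each from A, B, D = 14*3 = 42 chips; eligible A, B, D
Layer 15-18: 4 each from A, D = 4*2 = 8 chips; eligible A, D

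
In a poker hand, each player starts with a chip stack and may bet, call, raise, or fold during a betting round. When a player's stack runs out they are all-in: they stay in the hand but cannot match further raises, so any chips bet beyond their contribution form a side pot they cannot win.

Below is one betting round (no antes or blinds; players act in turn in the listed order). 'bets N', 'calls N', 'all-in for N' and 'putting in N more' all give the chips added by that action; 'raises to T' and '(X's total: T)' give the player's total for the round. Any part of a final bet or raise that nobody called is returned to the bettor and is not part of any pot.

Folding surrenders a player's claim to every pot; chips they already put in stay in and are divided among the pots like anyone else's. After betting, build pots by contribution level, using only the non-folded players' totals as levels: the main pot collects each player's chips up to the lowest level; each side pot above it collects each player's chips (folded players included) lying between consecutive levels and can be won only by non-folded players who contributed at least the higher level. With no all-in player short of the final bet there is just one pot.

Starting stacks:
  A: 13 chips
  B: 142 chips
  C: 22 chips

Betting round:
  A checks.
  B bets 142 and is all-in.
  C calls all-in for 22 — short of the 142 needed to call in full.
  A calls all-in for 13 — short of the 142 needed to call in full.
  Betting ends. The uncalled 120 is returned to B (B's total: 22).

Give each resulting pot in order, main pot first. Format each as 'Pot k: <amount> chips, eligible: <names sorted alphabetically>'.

Contributions (after 120 returned to B): A=13, B=22, C=22
Pot levels (distinct totals of non-folded players): 13, 22
Layer 1-13: 13 each from A, B, C = 13*3 = 39 chips; eligible A, B, C
Layer 14-22: 9 each from B, C = 9*2 = 18 chips; eligible B, C

Pot 1: 39 chips, eligible: A, B, C
Pot 2: 18 chips, eligible: B, C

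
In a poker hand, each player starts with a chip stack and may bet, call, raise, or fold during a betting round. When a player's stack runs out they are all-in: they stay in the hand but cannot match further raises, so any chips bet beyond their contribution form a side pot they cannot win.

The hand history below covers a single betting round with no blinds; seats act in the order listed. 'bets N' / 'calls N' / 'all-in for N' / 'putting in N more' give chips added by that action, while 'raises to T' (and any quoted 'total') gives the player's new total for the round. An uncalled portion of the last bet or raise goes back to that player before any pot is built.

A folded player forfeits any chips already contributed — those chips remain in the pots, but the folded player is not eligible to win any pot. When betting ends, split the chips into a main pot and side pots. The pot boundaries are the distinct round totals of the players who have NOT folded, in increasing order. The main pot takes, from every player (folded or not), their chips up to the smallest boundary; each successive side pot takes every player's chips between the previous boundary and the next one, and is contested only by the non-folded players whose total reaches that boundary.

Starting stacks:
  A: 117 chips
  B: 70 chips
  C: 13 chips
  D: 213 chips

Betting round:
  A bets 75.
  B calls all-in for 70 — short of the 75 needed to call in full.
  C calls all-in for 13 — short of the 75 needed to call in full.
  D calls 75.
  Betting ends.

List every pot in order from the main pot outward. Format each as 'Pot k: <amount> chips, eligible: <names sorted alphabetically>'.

Contributions: A=75, B=70, C=13, D=75
Pot levels (distinct totals of non-folded players): 13, 70, 75
Layer 1-13: 13 each from A, B, C, D = 13*4 = 52 chips; eligible A, B, C, D
Layer 14-70: 57 each from A, B, D = 57*3 = 171 chips; eligible A, B, D
Layer 71-75: 5 each from A, D = 5*2 = 10 chips; eligible A, D

Pot 1: 52 chips, eligible: A, B, C, D
Pot 2: 171 chips, eligible: A, B, D
Pot 3: 10 chips, eligible: A, D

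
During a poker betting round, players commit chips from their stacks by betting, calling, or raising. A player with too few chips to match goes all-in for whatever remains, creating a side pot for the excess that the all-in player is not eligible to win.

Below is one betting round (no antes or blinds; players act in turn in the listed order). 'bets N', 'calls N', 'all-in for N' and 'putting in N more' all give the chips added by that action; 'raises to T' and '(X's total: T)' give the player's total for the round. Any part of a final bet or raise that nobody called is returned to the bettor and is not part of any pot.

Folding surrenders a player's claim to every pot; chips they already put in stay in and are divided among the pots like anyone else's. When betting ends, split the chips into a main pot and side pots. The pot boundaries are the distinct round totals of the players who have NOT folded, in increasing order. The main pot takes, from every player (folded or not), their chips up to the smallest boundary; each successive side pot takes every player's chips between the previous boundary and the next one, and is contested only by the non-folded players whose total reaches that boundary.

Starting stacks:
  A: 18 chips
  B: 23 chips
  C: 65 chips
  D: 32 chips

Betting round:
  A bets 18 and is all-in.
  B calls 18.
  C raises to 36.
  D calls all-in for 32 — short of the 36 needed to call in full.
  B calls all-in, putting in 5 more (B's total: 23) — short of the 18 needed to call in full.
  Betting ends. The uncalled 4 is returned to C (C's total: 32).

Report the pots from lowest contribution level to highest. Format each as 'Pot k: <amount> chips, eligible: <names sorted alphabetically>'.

Pot 1: 72 chips, eligible: A, B, C, D
Pot 2: 15 chips, eligible: B, C, D
Pot 3: 18 chips, eligible: C, D

Derivation:
Contributions (after 4 returned to C): A=18, B=23, C=32, D=32
Pot levels (distinct totals of non-folded players): 18, 23, 32
Layer 1-18: 18 each from A, B, C, D = 18*4 = 72 chips; eligible A, B, C, D
Layer 19-23: 5 each from B, C, D = 5*3 = 15 chips; eligible B, C, D
Layer 24-32: 9 each from C, D = 9*2 = 18 chips; eligible C, D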